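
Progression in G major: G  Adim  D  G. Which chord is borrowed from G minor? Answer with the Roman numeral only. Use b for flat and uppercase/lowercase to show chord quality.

G major has the diatonic set G, Am, Bm, C, D, Em, F#dim. G and D are both diatonic. But Adim (A–C–Eb) is foreign: the diatonic ii on degree 2 is Am, whereas Adim comes from G minor. It is labeled ii°.

ii°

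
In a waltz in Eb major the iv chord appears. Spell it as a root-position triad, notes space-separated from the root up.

Ab Cb Eb

The root, Ab, is scale degree 4 — the same note in Eb major and Eb minor; only the chord quality changes. In Eb minor the chord on Ab is Ab–Cb–Eb.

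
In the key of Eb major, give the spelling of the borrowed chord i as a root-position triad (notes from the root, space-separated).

The root, Eb, is scale degree 1 — the same note in Eb major and Eb minor; only the chord quality changes. In Eb minor the chord on Eb is Eb–Gb–Bb.

Eb Gb Bb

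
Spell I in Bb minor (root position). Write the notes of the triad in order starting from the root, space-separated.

Bb D F

The root, Bb, is scale degree 1 — the same note in Bb minor and Bb major; only the chord quality changes. In Bb major the chord on Bb is Bb–D–F.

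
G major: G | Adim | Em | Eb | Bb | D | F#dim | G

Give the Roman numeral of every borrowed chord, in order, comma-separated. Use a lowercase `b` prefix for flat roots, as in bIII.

ii°, bVI, bIII

G major has the diatonic set G, Am, Bm, C, D, Em, F#dim. Of the given chords, G, Em, D and F#dim are diatonic. Adim (A–C–Eb) doesn't fit — on degree 2 G major would have Am (ii). Adim is the degree-2 chord of G minor, so it is the borrowed ii°. Eb (Eb–G–Bb) doesn't fit — on degree 6 G major would have Em (vi). Eb is the degree-6 chord of G minor, so it is the borrowed bVI. Bb (Bb–D–F) is not: scale degree 3 in G major carries Bm (iii). In G minor the chord on that degree is Bb, so here it functions as bIII, borrowed from the parallel minor.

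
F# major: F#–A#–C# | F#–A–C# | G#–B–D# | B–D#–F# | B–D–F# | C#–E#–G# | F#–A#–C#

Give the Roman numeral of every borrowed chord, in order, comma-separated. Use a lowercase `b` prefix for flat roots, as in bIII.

i, iv

F# major has the diatonic set F#, G#m, A#m, B, C#, D#m, E#dim. F#–A#–C# = F#, G#–B–D# = G#m, B–D#–F# = B and C#–E#–G# = C# are all diatonic. F#–A–C# is not: scale degree 1 in F# major carries F# (I). In F# minor the chord on that degree is F#m, so here it functions as i, borrowed from the parallel minor. B–D–F# doesn't fit — on degree 4 F# major would have B (IV). Bm is the degree-4 chord of F# minor, so it is the borrowed iv.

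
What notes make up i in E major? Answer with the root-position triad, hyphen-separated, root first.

The root, E, is scale degree 1 — the same note in E major and E minor; only the chord quality changes. Stacking thirds in E minor on E gives E–G–B.

E-G-B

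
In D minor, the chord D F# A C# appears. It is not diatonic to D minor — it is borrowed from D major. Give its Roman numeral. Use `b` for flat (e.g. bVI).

The root D is the diatonic 1st degree of D minor; the borrowing shows in the chord quality. The diatonic chord on degree 1 would be Dm (i), but D–F#–A–C# is the major-seventh chord from D major. As a borrowed chord it is labeled Imaj7.

Imaj7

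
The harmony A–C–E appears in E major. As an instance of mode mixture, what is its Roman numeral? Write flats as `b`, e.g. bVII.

The root A is the diatonic 4th degree of E major; the borrowing shows in the chord quality. The diatonic chord on degree 4 would be A (IV), but A–C–E is the minor chord from E minor. As a borrowed chord it is labeled iv.

iv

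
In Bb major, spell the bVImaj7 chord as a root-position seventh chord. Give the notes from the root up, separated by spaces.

Gb Bb Db F

bVImaj7 is built on the lowered scale degree 6. In Bb major degree 6 is G; lowered it becomes Gb. Building the major-seventh chord from the parallel minor on Gb: Gb–Bb–Db–F.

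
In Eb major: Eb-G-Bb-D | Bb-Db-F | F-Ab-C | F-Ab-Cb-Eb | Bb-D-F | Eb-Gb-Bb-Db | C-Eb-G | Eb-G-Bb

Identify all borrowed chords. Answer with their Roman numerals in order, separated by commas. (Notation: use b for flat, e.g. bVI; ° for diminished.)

Eb major has the diatonic set Eb, Fm, Gm, Ab, Bb, Cm, Ddim. Eb–G–Bb–D = Ebmaj7, F–Ab–C = Fm, Bb–D–F = Bb, C–Eb–G = Cm and Eb–G–Bb = Eb all belong to that set. Bb–Db–F is not: scale degree 5 in Eb major carries Bb (V). In Eb minor the chord on that degree is Bbm, so here it functions as v, borrowed from the parallel minor. F–Ab–Cb–Eb is not: scale degree 2 in Eb major carries Fm (ii). In Eb minor the chord on that degree is Fm7b5, so here it functions as iiø7, borrowed from the parallel minor. Eb–Gb–Bb–Db doesn't fit — on degree 1 Eb major would have Eb (I). Ebm7 is the degree-1 chord of Eb minor, so it is the borrowed i7.

v, iiø7, i7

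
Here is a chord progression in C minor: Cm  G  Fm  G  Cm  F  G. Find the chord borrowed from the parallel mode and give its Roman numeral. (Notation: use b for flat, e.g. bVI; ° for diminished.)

C minor has the diatonic set Cm, Ddim, Eb, Fm, G, Ab, Bb (with V from harmonic minor). Cm, G and Fm are all diatonic. F (F–A–C) is not: scale degree 4 in C minor carries Fm (iv). In C major the chord on that degree is F, so here it functions as IV, borrowed from the parallel major.

IV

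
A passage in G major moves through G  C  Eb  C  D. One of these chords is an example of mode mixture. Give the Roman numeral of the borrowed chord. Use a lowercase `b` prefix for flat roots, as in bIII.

bVI

The diatonic triads in G major are G, Am, Bm, C, D, Em, F#dim. G, C and D are all diatonic. Eb (Eb–G–Bb) is not: scale degree 6 in G major carries Em (vi). In G minor the chord on that degree is Eb, so here it functions as bVI, borrowed from the parallel minor.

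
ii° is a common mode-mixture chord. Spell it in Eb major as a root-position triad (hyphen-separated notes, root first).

The root, F, is scale degree 2 — the same note in Eb major and Eb minor; only the chord quality changes. Building the diminished chord from the parallel minor on F: F–Ab–Cb.

F-Ab-Cb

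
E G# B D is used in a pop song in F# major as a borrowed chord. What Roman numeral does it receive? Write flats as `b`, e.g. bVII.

E is the lowered form of scale degree 7 in F# major (the diatonic degree 7 is E#). Diatonically F# major has E#dim (vii°) on that degree; E–G#–B–D is instead the dominant-seventh chord native to F# minor, so it takes the label bVII7.

bVII7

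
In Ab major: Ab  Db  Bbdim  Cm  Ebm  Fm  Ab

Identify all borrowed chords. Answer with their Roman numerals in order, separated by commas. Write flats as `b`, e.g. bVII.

In Ab major the diatonic chords are Ab, Bbm, Cm, Db, Eb, Fm, Gdim. Of the given chords, Ab, Db, Cm and Fm are diatonic. But Bbdim (Bb–Db–Fb) is foreign: the diatonic ii on degree 2 is Bbm, whereas Bbdim comes from Ab minor. It is labeled ii°. But Ebm (Eb–Gb–Bb) is foreign: the diatonic V on degree 5 is Eb, whereas Ebm comes from Ab minor. It is labeled v.

ii°, v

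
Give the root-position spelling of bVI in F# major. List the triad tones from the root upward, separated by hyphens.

D-F#-A

bVI is built on the lowered scale degree 6. In F# major degree 6 is D#; lowered it becomes D. Building the major chord from the parallel minor on D: D–F#–A.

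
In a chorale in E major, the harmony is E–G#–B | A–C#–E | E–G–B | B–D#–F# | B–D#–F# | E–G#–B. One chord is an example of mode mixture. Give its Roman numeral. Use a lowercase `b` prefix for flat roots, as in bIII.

The diatonic triads in E major are E, F#m, G#m, A, B, C#m, D#dim. E–G#–B = E, A–C#–E = A and B–D#–F# = B all belong to that set. E–G–B is not: scale degree 1 in E major carries E (I). In E minor the chord on that degree is Em, so here it functions as i, borrowed from the parallel minor.

i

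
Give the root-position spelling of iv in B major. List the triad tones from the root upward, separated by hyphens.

The root, E, is scale degree 4 — the same note in B major and B minor; only the chord quality changes. Building the minor chord from the parallel minor on E: E–G–B.

E-G-B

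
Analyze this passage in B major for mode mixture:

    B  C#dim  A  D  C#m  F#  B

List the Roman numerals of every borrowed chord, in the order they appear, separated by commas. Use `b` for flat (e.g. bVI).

The diatonic triads in B major are B, C#m, D#m, E, F#, G#m, A#dim. B, C#m and F# are all diatonic. C#dim (C#–E–G) is not: scale degree 2 in B major carries C#m (ii). In B minor the chord on that degree is C#dim, so here it functions as ii°, borrowed from the parallel minor. A (A–C#–E) is not: scale degree 7 in B major carries A#dim (vii°). In B minor the chord on that degree is A, so here it functions as bVII, borrowed from the parallel minor. D (D–F#–A) is not: scale degree 3 in B major carries D#m (iii). In B minor the chord on that degree is D, so here it functions as bIII, borrowed from the parallel minor.

ii°, bVII, bIII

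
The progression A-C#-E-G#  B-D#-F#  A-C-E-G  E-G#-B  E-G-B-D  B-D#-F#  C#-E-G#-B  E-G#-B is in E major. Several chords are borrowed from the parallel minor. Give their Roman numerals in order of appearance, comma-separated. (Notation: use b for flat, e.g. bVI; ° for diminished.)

iv7, i7

E major has the diatonic set E, F#m, G#m, A, B, C#m, D#dim. A–C#–E–G# = Amaj7, B–D#–F# = B, E–G#–B = E and C#–E–G#–B = C#m7 are all diatonic. But A–C–E–G is foreign: the diatonic IV on degree 4 is A, whereas Am7 comes from E minor. It is labeled iv7. But E–G–B–D is foreign: the diatonic I on degree 1 is E, whereas Em7 comes from E minor. It is labeled i7.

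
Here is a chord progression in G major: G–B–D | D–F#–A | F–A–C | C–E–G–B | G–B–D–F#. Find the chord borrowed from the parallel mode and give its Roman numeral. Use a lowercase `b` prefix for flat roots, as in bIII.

bVII

The diatonic triads in G major are G, Am, Bm, C, D, Em, F#dim. Of the given chords, G–B–D = G, D–F#–A = D, C–E–G–B = Cmaj7 and G–B–D–F# = Gmaj7 are diatonic. F–A–C doesn't fit — on degree 7 G major would have F#dim (vii°). F is the degree-7 chord of G minor, so it is the borrowed bVII.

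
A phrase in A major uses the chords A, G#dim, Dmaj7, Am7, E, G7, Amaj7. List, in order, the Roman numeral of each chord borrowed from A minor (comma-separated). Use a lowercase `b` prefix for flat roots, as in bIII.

i7, bVII7

A major has the diatonic set A, Bm, C#m, D, E, F#m, G#dim. A, G#dim, Dmaj7, E and Amaj7 are all diatonic. Am7 (A–C–E–G) is not: scale degree 1 in A major carries A (I). In A minor the chord on that degree is Am7, so here it functions as i7, borrowed from the parallel minor. G7 (G–B–D–F) is not: scale degree 7 in A major carries G#dim (vii°). In A minor the chord on that degree is G7, so here it functions as bVII7, borrowed from the parallel minor.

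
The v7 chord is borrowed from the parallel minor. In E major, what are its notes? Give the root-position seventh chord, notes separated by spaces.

B D F# A

v7 is built on scale degree 5, which is B in both E major and its parallel. Stacking thirds in E minor on B gives B–D–F#–A.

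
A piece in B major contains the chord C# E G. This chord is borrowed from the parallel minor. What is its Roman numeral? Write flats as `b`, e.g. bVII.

C# is scale degree 2 in B major. Diatonically B major has C#m (ii) on that degree; C#–E–G is instead the diminished chord native to B minor, so it takes the label ii°.

ii°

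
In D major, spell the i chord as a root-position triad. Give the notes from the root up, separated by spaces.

The root, D, is scale degree 1 — the same note in D major and D minor; only the chord quality changes. Stacking thirds in D minor on D gives D–F–A.

D F A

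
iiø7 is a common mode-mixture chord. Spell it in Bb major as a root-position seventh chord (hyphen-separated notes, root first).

iiø7 is built on scale degree 2, which is C in both Bb major and its parallel. Stacking thirds in Bb minor on C gives C–Eb–Gb–Bb.

C-Eb-Gb-Bb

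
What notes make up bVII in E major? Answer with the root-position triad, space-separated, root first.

D F# A

The root of bVII is the lowered 7th degree: D# becomes D. Stacking thirds in E minor on D gives D–F#–A.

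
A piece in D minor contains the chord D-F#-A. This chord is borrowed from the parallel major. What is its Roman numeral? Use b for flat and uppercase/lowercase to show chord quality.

I

D is scale degree 1 in D minor. D–F#–A is a major chord — the form found in D major, not the diatonic i (Dm). Borrowed into D minor it is written I.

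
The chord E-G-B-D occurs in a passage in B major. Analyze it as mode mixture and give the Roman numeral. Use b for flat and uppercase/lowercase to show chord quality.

iv7

The root E is the diatonic 4th degree of B major; the borrowing shows in the chord quality. Diatonically B major has E (IV) on that degree; E–G–B–D is instead the minor-seventh chord native to B minor, so it takes the label iv7.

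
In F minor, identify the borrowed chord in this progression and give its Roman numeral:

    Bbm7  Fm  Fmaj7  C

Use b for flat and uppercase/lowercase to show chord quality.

In F minor (with V from harmonic minor) the diatonic chords are Fm, Gdim, Ab, Bbm, C, Db, Eb. Of the given chords, Bbm7, Fm and C are diatonic. But Fmaj7 (F–A–C–E) is foreign: the diatonic i on degree 1 is Fm, whereas Fmaj7 comes from F major. It is labeled Imaj7.

Imaj7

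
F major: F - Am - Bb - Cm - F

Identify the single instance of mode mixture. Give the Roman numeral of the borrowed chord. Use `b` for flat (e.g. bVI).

The diatonic triads in F major are F, Gm, Am, Bb, C, Dm, Edim. F, Am and Bb all belong to that set. Cm (C–Eb–G) is not: scale degree 5 in F major carries C (V). In F minor the chord on that degree is Cm, so here it functions as v, borrowed from the parallel minor.

v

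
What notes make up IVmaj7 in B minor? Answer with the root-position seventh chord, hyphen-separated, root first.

IVmaj7 is built on scale degree 4, which is E in both B minor and its parallel. Building the major-seventh chord from the parallel major on E: E–G#–B–D#.

E-G#-B-D#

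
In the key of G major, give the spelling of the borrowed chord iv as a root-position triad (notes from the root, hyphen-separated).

C-Eb-G

iv is built on scale degree 4, which is C in both G major and its parallel. Stacking thirds in G minor on C gives C–Eb–G.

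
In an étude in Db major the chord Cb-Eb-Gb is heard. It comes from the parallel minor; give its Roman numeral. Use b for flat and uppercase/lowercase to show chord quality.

bVII

In Db major scale degree 7 is C; Cb is its lowered form, from Db minor. The diatonic chord on degree 7 would be Cdim (vii°), but Cb–Eb–Gb is the major chord from Db minor. As a borrowed chord it is labeled bVII.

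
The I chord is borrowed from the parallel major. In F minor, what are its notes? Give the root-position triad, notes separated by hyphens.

F-A-C

The root, F, is scale degree 1 — the same note in F minor and F major; only the chord quality changes. Building the major chord from the parallel major on F: F–A–C.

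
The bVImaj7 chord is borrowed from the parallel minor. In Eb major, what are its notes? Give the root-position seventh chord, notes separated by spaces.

Cb Eb Gb Bb

bVImaj7 is built on the lowered scale degree 6. In Eb major degree 6 is C; lowered it becomes Cb. Building the major-seventh chord from the parallel minor on Cb: Cb–Eb–Gb–Bb.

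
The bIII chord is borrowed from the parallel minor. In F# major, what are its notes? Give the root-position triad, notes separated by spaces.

The root of bIII is the lowered 3rd degree: A# becomes A. Stacking thirds in F# minor on A gives A–C#–E.

A C# E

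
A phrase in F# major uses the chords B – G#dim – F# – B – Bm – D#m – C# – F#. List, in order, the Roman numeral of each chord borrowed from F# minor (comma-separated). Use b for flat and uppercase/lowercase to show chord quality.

ii°, iv

In F# major the diatonic chords are F#, G#m, A#m, B, C#, D#m, E#dim. B, F#, D#m and C# are all diatonic. G#dim (G#–B–D) doesn't fit — on degree 2 F# major would have G#m (ii). G#dim is the degree-2 chord of F# minor, so it is the borrowed ii°. Bm (B–D–F#) is not: scale degree 4 in F# major carries B (IV). In F# minor the chord on that degree is Bm, so here it functions as iv, borrowed from the parallel minor.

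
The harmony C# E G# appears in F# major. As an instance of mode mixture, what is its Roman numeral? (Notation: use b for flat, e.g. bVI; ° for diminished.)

v

The root C# is the diatonic 5th degree of F# major; the borrowing shows in the chord quality. Diatonically F# major has C# (V) on that degree; C#–E–G# is instead the minor chord native to F# minor, so it takes the label v.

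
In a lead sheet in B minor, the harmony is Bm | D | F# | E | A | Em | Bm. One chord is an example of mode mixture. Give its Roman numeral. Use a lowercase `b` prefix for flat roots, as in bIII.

In B minor (with V from harmonic minor) the diatonic chords are Bm, C#dim, D, Em, F#, G, A. Bm, D, F#, A and Em are all diatonic. But E (E–G#–B) is foreign: the diatonic iv on degree 4 is Em, whereas E comes from B major. It is labeled IV.

IV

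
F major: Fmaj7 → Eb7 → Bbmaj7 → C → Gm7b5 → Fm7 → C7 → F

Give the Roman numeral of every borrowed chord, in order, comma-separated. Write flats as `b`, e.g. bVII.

F major has the diatonic set F, Gm, Am, Bb, C, Dm, Edim. Fmaj7, Bbmaj7, C, C7 and F are all diatonic. Eb7 (Eb–G–Bb–Db) is not: scale degree 7 in F major carries Edim (vii°). In F minor the chord on that degree is Eb7, so here it functions as bVII7, borrowed from the parallel minor. Gm7b5 (G–Bb–Db–F) doesn't fit — on degree 2 F major would have Gm (ii). Gm7b5 is the degree-2 chord of F minor, so it is the borrowed iiø7. Fm7 (F–Ab–C–Eb) is not: scale degree 1 in F major carries F (I). In F minor the chord on that degree is Fm7, so here it functions as i7, borrowed from the parallel minor.

bVII7, iiø7, i7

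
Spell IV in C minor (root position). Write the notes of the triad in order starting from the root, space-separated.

The root, F, is scale degree 4 — the same note in C minor and C major; only the chord quality changes. Stacking thirds in C major on F gives F–A–C.

F A C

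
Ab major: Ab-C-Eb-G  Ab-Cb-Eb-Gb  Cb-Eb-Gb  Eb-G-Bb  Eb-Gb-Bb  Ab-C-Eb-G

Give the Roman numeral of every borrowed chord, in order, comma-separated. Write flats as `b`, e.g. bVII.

Ab major has the diatonic set Ab, Bbm, Cm, Db, Eb, Fm, Gdim. Ab–C–Eb–G = Abmaj7 and Eb–G–Bb = Eb both belong to that set. But Ab–Cb–Eb–Gb is foreign: the diatonic I on degree 1 is Ab, whereas Abm7 comes from Ab minor. It is labeled i7. Cb–Eb–Gb doesn't fit — on degree 3 Ab major would have Cm (iii). Cb is the degree-3 chord of Ab minor, so it is the borrowed bIII. Eb–Gb–Bb doesn't fit — on degree 5 Ab major would have Eb (V). Ebm is the degree-5 chord of Ab minor, so it is the borrowed v.

i7, bIII, v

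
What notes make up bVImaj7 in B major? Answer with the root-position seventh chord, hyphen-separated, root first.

The root of bVImaj7 is the lowered 6th degree: G# becomes G. Building the major-seventh chord from the parallel minor on G: G–B–D–F#.

G-B-D-F#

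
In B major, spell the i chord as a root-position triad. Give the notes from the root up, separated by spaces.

B D F#

i is built on scale degree 1, which is B in both B major and its parallel. Stacking thirds in B minor on B gives B–D–F#.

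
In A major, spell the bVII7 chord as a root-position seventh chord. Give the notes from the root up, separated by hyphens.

The root of bVII7 is the lowered 7th degree: G# becomes G. In A minor the chord on G is G–B–D–F.

G-B-D-F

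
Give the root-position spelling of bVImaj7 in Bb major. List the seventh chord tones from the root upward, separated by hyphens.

Gb-Bb-Db-F

Scale degree 6 in Bb major is G. bVImaj7 uses the lowered form, Gb, taken from Bb minor. In Bb minor the chord on Gb is Gb–Bb–Db–F.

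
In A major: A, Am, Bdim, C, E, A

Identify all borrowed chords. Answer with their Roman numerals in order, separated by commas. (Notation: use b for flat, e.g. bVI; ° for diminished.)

i, ii°, bIII

In A major the diatonic chords are A, Bm, C#m, D, E, F#m, G#dim. A and E both belong to that set. Am (A–C–E) is not: scale degree 1 in A major carries A (I). In A minor the chord on that degree is Am, so here it functions as i, borrowed from the parallel minor. Bdim (B–D–F) is not: scale degree 2 in A major carries Bm (ii). In A minor the chord on that degree is Bdim, so here it functions as ii°, borrowed from the parallel minor. But C (C–E–G) is foreign: the diatonic iii on degree 3 is C#m, whereas C comes from A minor. It is labeled bIII.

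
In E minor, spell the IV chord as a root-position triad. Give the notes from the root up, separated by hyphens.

A-C#-E

IV is built on scale degree 4, which is A in both E minor and its parallel. Building the major chord from the parallel major on A: A–C#–E.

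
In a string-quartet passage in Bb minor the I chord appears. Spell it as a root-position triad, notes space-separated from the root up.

Bb D F

I is built on scale degree 1, which is Bb in both Bb minor and its parallel. In Bb major the chord on Bb is Bb–D–F.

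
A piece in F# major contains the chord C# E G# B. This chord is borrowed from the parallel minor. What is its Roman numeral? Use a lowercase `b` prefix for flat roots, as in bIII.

The root C# is the diatonic 5th degree of F# major; the borrowing shows in the chord quality. The diatonic chord on degree 5 would be C# (V), but C#–E–G#–B is the minor-seventh chord from F# minor. As a borrowed chord it is labeled v7.

v7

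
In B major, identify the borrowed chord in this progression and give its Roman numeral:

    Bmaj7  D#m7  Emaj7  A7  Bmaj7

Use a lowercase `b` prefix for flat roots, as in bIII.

B major has the diatonic set B, C#m, D#m, E, F#, G#m, A#dim. Bmaj7, D#m7 and Emaj7 all belong to that set. A7 (A–C#–E–G) doesn't fit — on degree 7 B major would have A#dim (vii°). A7 is the degree-7 chord of B minor, so it is the borrowed bVII7.

bVII7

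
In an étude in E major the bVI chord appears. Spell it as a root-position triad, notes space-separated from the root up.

bVI is built on the lowered scale degree 6. In E major degree 6 is C#; lowered it becomes C. In E minor the chord on C is C–E–G.

C E G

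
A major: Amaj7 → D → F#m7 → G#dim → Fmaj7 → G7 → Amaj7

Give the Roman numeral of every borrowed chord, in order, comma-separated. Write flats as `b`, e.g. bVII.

A major has the diatonic set A, Bm, C#m, D, E, F#m, G#dim. Of the given chords, Amaj7, D, F#m7 and G#dim are diatonic. Fmaj7 (F–A–C–E) doesn't fit — on degree 6 A major would have F#m (vi). Fmaj7 is the degree-6 chord of A minor, so it is the borrowed bVImaj7. G7 (G–B–D–F) is not: scale degree 7 in A major carries G#dim (vii°). In A minor the chord on that degree is G7, so here it functions as bVII7, borrowed from the parallel minor.

bVImaj7, bVII7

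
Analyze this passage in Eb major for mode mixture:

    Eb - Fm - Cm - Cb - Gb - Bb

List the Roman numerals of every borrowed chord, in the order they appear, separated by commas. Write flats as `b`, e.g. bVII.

Eb major has the diatonic set Eb, Fm, Gm, Ab, Bb, Cm, Ddim. Eb, Fm, Cm and Bb are all diatonic. Cb (Cb–Eb–Gb) is not: scale degree 6 in Eb major carries Cm (vi). In Eb minor the chord on that degree is Cb, so here it functions as bVI, borrowed from the parallel minor. Gb (Gb–Bb–Db) doesn't fit — on degree 3 Eb major would have Gm (iii). Gb is the degree-3 chord of Eb minor, so it is the borrowed bIII.

bVI, bIII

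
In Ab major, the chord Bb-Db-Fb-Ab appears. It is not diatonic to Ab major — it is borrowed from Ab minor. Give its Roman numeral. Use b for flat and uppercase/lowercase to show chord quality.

iiø7

Bb is scale degree 2 in Ab major. Bb–Db–Fb–Ab is a half-diminished-seventh chord — the form found in Ab minor, not the diatonic ii (Bbm). Borrowed into Ab major it is written iiø7.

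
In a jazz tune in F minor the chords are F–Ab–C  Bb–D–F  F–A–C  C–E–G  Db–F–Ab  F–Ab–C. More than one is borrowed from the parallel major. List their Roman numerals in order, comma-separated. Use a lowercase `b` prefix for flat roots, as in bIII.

In F minor (with V from harmonic minor) the diatonic chords are Fm, Gdim, Ab, Bbm, C, Db, Eb. F–Ab–C = Fm, C–E–G = C and Db–F–Ab = Db are all diatonic. Bb–D–F doesn't fit — on degree 4 F minor would have Bbm (iv). Bb is the degree-4 chord of F major, so it is the borrowed IV. F–A–C is not: scale degree 1 in F minor carries Fm (i). In F major the chord on that degree is F, so here it functions as I, borrowed from the parallel major.

IV, I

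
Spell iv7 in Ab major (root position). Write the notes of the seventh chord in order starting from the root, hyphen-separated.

Db-Fb-Ab-Cb

The root, Db, is scale degree 4 — the same note in Ab major and Ab minor; only the chord quality changes. Building the minor-seventh chord from the parallel minor on Db: Db–Fb–Ab–Cb.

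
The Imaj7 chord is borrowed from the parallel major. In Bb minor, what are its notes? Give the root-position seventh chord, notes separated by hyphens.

Bb-D-F-A

The root, Bb, is scale degree 1 — the same note in Bb minor and Bb major; only the chord quality changes. Stacking thirds in Bb major on Bb gives Bb–D–F–A.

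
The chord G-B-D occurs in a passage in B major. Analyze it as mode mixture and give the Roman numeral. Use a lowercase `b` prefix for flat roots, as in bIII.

The root G is the lowered 6th scale degree — diatonically B major has G# there. G–B–D is a major chord — the form found in B minor, not the diatonic vi (G#m). Borrowed into B major it is written bVI.

bVI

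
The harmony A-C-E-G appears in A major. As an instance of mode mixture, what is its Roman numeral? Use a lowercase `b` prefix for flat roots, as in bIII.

The root A is the diatonic 1st degree of A major; the borrowing shows in the chord quality. A–C–E–G is a minor-seventh chord — the form found in A minor, not the diatonic I (A). Borrowed into A major it is written i7.

i7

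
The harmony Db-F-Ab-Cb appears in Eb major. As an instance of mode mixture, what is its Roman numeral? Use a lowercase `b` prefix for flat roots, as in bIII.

In Eb major scale degree 7 is D; Db is its lowered form, from Eb minor. Diatonically Eb major has Ddim (vii°) on that degree; Db–F–Ab–Cb is instead the dominant-seventh chord native to Eb minor, so it takes the label bVII7.

bVII7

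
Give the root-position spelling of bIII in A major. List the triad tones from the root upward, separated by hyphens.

Scale degree 3 in A major is C#. bIII uses the lowered form, C, taken from A minor. In A minor the chord on C is C–E–G.

C-E-G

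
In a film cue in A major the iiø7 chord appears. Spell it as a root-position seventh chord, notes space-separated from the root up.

B D F A

The root, B, is scale degree 2 — the same note in A major and A minor; only the chord quality changes. In A minor the chord on B is B–D–F–A.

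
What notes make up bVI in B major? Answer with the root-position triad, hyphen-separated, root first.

Scale degree 6 in B major is G#. bVI uses the lowered form, G, taken from B minor. In B minor the chord on G is G–B–D.

G-B-D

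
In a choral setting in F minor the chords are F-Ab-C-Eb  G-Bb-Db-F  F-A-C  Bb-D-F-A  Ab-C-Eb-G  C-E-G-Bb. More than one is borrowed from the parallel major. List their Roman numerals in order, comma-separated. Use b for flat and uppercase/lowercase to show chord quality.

F minor has the diatonic set Fm, Gdim, Ab, Bbm, C, Db, Eb (with V from harmonic minor). Of the given chords, F–Ab–C–Eb = Fm7, G–Bb–Db–F = Gm7b5, Ab–C–Eb–G = Abmaj7 and C–E–G–Bb = C7 are diatonic. But F–A–C is foreign: the diatonic i on degree 1 is Fm, whereas F comes from F major. It is labeled I. Bb–D–F–A doesn't fit — on degree 4 F minor would have Bbm (iv). Bbmaj7 is the degree-4 chord of F major, so it is the borrowed IVmaj7.

I, IVmaj7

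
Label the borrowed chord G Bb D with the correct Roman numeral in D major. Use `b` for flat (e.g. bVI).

The root G is the diatonic 4th degree of D major; the borrowing shows in the chord quality. The diatonic chord on degree 4 would be G (IV), but G–Bb–D is the minor chord from D minor. As a borrowed chord it is labeled iv.

iv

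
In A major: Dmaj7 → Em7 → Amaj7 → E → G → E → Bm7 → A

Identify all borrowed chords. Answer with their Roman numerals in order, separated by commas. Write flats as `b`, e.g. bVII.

A major has the diatonic set A, Bm, C#m, D, E, F#m, G#dim. Dmaj7, Amaj7, E, Bm7 and A are all diatonic. Em7 (E–G–B–D) is not: scale degree 5 in A major carries E (V). In A minor the chord on that degree is Em7, so here it functions as v7, borrowed from the parallel minor. But G (G–B–D) is foreign: the diatonic vii° on degree 7 is G#dim, whereas G comes from A minor. It is labeled bVII.

v7, bVII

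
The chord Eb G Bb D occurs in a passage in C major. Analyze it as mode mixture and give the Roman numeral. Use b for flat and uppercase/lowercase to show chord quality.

bIIImaj7

Eb is the lowered form of scale degree 3 in C major (the diatonic degree 3 is E). Diatonically C major has Em (iii) on that degree; Eb–G–Bb–D is instead the major-seventh chord native to C minor, so it takes the label bIIImaj7.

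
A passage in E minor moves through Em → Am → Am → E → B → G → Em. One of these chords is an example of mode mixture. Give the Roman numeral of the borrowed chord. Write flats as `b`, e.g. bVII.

The diatonic triads in E minor (with V from harmonic minor) are Em, F#dim, G, Am, B, C, D. Of the given chords, Em, Am, B and G are diatonic. But E (E–G#–B) is foreign: the diatonic i on degree 1 is Em, whereas E comes from E major. It is labeled I.

I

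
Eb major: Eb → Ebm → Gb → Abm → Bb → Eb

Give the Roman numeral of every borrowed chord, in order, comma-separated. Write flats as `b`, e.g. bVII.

i, bIII, iv

The diatonic triads in Eb major are Eb, Fm, Gm, Ab, Bb, Cm, Ddim. Eb and Bb both belong to that set. Ebm (Eb–Gb–Bb) doesn't fit — on degree 1 Eb major would have Eb (I). Ebm is the degree-1 chord of Eb minor, so it is the borrowed i. But Gb (Gb–Bb–Db) is foreign: the diatonic iii on degree 3 is Gm, whereas Gb comes from Eb minor. It is labeled bIII. Abm (Ab–Cb–Eb) is not: scale degree 4 in Eb major carries Ab (IV). In Eb minor the chord on that degree is Abm, so here it functions as iv, borrowed from the parallel minor.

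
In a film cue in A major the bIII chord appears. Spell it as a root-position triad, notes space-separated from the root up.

C E G

bIII is built on the lowered scale degree 3. In A major degree 3 is C#; lowered it becomes C. Stacking thirds in A minor on C gives C–E–G.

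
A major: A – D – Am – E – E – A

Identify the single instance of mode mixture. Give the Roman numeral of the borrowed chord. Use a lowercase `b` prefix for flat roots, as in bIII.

i

In A major the diatonic chords are A, Bm, C#m, D, E, F#m, G#dim. A, D and E are all diatonic. Am (A–C–E) is not: scale degree 1 in A major carries A (I). In A minor the chord on that degree is Am, so here it functions as i, borrowed from the parallel minor.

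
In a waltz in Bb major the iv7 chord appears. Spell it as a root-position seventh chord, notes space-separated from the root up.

iv7 is built on scale degree 4, which is Eb in both Bb major and its parallel. In Bb minor the chord on Eb is Eb–Gb–Bb–Db.

Eb Gb Bb Db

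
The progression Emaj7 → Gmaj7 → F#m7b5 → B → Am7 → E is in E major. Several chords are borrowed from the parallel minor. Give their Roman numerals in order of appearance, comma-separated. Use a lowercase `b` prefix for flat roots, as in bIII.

bIIImaj7, iiø7, iv7

In E major the diatonic chords are E, F#m, G#m, A, B, C#m, D#dim. Emaj7, B and E are all diatonic. But Gmaj7 (G–B–D–F#) is foreign: the diatonic iii on degree 3 is G#m, whereas Gmaj7 comes from E minor. It is labeled bIIImaj7. F#m7b5 (F#–A–C–E) is not: scale degree 2 in E major carries F#m (ii). In E minor the chord on that degree is F#m7b5, so here it functions as iiø7, borrowed from the parallel minor. Am7 (A–C–E–G) doesn't fit — on degree 4 E major would have A (IV). Am7 is the degree-4 chord of E minor, so it is the borrowed iv7.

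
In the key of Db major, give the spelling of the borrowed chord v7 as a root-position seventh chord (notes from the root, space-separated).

The root, Ab, is scale degree 5 — the same note in Db major and Db minor; only the chord quality changes. Building the minor-seventh chord from the parallel minor on Ab: Ab–Cb–Eb–Gb.

Ab Cb Eb Gb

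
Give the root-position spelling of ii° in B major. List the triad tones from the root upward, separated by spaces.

ii° is built on scale degree 2, which is C# in both B major and its parallel. Stacking thirds in B minor on C# gives C#–E–G.

C# E G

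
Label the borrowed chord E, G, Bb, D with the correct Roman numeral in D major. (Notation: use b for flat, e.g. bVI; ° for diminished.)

iiø7

E is scale degree 2 in D major. E–G–Bb–D is a half-diminished-seventh chord — the form found in D minor, not the diatonic ii (Em). Borrowed into D major it is written iiø7.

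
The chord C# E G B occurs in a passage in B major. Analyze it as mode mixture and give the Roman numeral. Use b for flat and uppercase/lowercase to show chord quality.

The root C# is the diatonic 2nd degree of B major; the borrowing shows in the chord quality. C#–E–G–B is a half-diminished-seventh chord — the form found in B minor, not the diatonic ii (C#m). Borrowed into B major it is written iiø7.

iiø7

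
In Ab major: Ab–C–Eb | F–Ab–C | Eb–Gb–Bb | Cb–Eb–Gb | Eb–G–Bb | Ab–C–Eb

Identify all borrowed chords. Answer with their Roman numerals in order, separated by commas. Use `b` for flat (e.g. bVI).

The diatonic triads in Ab major are Ab, Bbm, Cm, Db, Eb, Fm, Gdim. Of the given chords, Ab–C–Eb = Ab, F–Ab–C = Fm and Eb–G–Bb = Eb are diatonic. Eb–Gb–Bb is not: scale degree 5 in Ab major carries Eb (V). In Ab minor the chord on that degree is Ebm, so here it functions as v, borrowed from the parallel minor. Cb–Eb–Gb is not: scale degree 3 in Ab major carries Cm (iii). In Ab minor the chord on that degree is Cb, so here it functions as bIII, borrowed from the parallel minor.

v, bIII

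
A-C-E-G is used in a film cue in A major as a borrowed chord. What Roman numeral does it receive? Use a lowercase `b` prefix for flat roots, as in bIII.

A is scale degree 1 in A major. Diatonically A major has A (I) on that degree; A–C–E–G is instead the minor-seventh chord native to A minor, so it takes the label i7.

i7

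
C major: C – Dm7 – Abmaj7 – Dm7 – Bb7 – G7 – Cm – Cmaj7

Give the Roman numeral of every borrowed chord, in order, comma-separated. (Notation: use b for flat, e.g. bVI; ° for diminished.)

C major has the diatonic set C, Dm, Em, F, G, Am, Bdim. C, Dm7, G7 and Cmaj7 all belong to that set. Abmaj7 (Ab–C–Eb–G) doesn't fit — on degree 6 C major would have Am (vi). Abmaj7 is the degree-6 chord of C minor, so it is the borrowed bVImaj7. Bb7 (Bb–D–F–Ab) is not: scale degree 7 in C major carries Bdim (vii°). In C minor the chord on that degree is Bb7, so here it functions as bVII7, borrowed from the parallel minor. But Cm (C–Eb–G) is foreign: the diatonic I on degree 1 is C, whereas Cm comes from C minor. It is labeled i.

bVImaj7, bVII7, i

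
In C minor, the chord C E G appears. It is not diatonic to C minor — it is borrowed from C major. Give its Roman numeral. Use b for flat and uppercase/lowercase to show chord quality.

C is scale degree 1 in C minor. C–E–G is a major chord — the form found in C major, not the diatonic i (Cm). Borrowed into C minor it is written I.

I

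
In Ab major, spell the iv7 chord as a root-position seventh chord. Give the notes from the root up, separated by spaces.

The root, Db, is scale degree 4 — the same note in Ab major and Ab minor; only the chord quality changes. Building the minor-seventh chord from the parallel minor on Db: Db–Fb–Ab–Cb.

Db Fb Ab Cb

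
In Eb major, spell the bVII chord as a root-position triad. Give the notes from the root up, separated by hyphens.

Db-F-Ab

Scale degree 7 in Eb major is D. bVII uses the lowered form, Db, taken from Eb minor. Building the major chord from the parallel minor on Db: Db–F–Ab.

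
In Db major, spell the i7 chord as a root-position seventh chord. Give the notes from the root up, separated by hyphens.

Db-Fb-Ab-Cb

The root, Db, is scale degree 1 — the same note in Db major and Db minor; only the chord quality changes. In Db minor the chord on Db is Db–Fb–Ab–Cb.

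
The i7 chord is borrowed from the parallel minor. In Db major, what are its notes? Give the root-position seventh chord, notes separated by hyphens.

i7 is built on scale degree 1, which is Db in both Db major and its parallel. Stacking thirds in Db minor on Db gives Db–Fb–Ab–Cb.

Db-Fb-Ab-Cb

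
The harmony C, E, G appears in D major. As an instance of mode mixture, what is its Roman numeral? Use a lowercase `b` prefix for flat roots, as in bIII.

bVII

The root C is the lowered 7th scale degree — diatonically D major has C# there. The diatonic chord on degree 7 would be C#dim (vii°), but C–E–G is the major chord from D minor. As a borrowed chord it is labeled bVII.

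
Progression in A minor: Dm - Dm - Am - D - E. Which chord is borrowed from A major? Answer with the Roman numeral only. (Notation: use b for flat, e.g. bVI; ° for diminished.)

IV

The diatonic triads in A minor (with V from harmonic minor) are Am, Bdim, C, Dm, E, F, G. Dm, Am and E all belong to that set. But D (D–F#–A) is foreign: the diatonic iv on degree 4 is Dm, whereas D comes from A major. It is labeled IV.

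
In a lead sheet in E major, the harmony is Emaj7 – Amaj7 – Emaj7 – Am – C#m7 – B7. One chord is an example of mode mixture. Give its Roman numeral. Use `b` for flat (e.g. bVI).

iv

E major has the diatonic set E, F#m, G#m, A, B, C#m, D#dim. Emaj7, Amaj7, C#m7 and B7 are all diatonic. But Am (A–C–E) is foreign: the diatonic IV on degree 4 is A, whereas Am comes from E minor. It is labeled iv.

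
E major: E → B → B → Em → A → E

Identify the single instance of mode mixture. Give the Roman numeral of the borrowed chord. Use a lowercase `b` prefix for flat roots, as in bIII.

E major has the diatonic set E, F#m, G#m, A, B, C#m, D#dim. E, B and A all belong to that set. But Em (E–G–B) is foreign: the diatonic I on degree 1 is E, whereas Em comes from E minor. It is labeled i.

i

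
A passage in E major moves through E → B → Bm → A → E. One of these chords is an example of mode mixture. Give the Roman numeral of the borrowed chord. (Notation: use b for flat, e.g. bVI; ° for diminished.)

In E major the diatonic chords are E, F#m, G#m, A, B, C#m, D#dim. E, B and A all belong to that set. Bm (B–D–F#) is not: scale degree 5 in E major carries B (V). In E minor the chord on that degree is Bm, so here it functions as v, borrowed from the parallel minor.

v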